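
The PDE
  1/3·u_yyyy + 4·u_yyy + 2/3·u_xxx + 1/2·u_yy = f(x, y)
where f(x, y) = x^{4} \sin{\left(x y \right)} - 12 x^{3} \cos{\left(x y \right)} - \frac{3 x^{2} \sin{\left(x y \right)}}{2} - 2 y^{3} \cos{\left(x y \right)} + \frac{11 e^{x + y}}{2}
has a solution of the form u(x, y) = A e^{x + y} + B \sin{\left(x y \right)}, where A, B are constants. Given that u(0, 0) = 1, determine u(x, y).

Substitute the ansatz u = A e^{x + y} + B \sin{\left(x y \right)} into the left-hand side.
Derivatives of the ansatz:
  u_yyyy = A e^{x} e^{y} + B x^{4} \sin{\left(x y \right)}
  u_yyy = A e^{x} e^{y} - B x^{3} \cos{\left(x y \right)}
  u_xxx = A e^{x} e^{y} - B y^{3} \cos{\left(x y \right)}
  u_yy = A e^{x} e^{y} - B x^{2} \sin{\left(x y \right)}
Term by term:
  1/3·u_yyyy = \frac{A e^{x} e^{y}}{3} + \frac{B x^{4} \sin{\left(x y \right)}}{3}
  4·u_yyy = 4 A e^{x} e^{y} - 4 B x^{3} \cos{\left(x y \right)}
  2/3·u_xxx = \frac{2 A e^{x} e^{y}}{3} - \frac{2 B y^{3} \cos{\left(x y \right)}}{3}
  1/2·u_yy = \frac{A e^{x} e^{y}}{2} - \frac{B x^{2} \sin{\left(x y \right)}}{2}
So the left-hand side equals
  \frac{11 A e^{x} e^{y}}{2} + \frac{B x^{4} \sin{\left(x y \right)}}{3} - 4 B x^{3} \cos{\left(x y \right)} - \frac{B x^{2} \sin{\left(x y \right)}}{2} - \frac{2 B y^{3} \cos{\left(x y \right)}}{3}
This must equal f(x, y) identically; expanded, f = x^{4} \sin{\left(x y \right)} - 12 x^{3} \cos{\left(x y \right)} - \frac{3 x^{2} \sin{\left(x y \right)}}{2} - 2 y^{3} \cos{\left(x y \right)} + \frac{11 e^{x} e^{y}}{2}.
Matching coefficients of the independent functions:
  [x^{2} \sin{\left(x y \right)}]:  - \frac{B}{2} = - \frac{3}{2}
  [x^{3} \cos{\left(x y \right)}]:  - 4 B = -12
  [x^{4} \sin{\left(x y \right)}]:  \frac{B}{3} = 1
  [y^{3} \cos{\left(x y \right)}]:  - \frac{2 B}{3} = -2
  [e^{x} e^{y}]:  \frac{11 A}{2} = \frac{11}{2}
Solving: A = 1, B = 3.
Check against the point condition:
  u(0, 0) = 1  ⟹  A = 1  ✓
Hence u(x, y) = e^{x + y} + 3 \sin{\left(x y \right)}.

Answer: u(x, y) = e^{x + y} + 3 \sin{\left(x y \right)}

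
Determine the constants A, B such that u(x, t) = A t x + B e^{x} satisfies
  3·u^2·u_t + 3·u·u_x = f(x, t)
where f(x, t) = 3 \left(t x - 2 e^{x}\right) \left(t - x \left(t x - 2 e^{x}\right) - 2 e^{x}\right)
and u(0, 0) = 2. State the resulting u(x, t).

Substitute the ansatz u = A t x + B e^{x} into the left-hand side.
Derivatives of the ansatz:
  u_t = A x
  u_x = A t + B e^{x}
Term by term:
  3·u^2·u_t = 3 A^{3} t^{2} x^{3} + 6 A^{2} B t x^{2} e^{x} + 3 A B^{2} x e^{2 x}
  3·u·u_x = 3 A^{2} t^{2} x + 3 A B t x e^{x} + 3 A B t e^{x} + 3 B^{2} e^{2 x}
So the left-hand side equals
  3 A^{3} t^{2} x^{3} + 6 A^{2} B t x^{2} e^{x} + 3 A^{2} t^{2} x + 3 A B^{2} x e^{2 x} + 3 A B t x e^{x} + 3 A B t e^{x} + 3 B^{2} e^{2 x}
This must equal f(x, t) identically; expanded, f = - 3 t^{2} x^{3} + 3 t^{2} x + 12 t x^{2} e^{x} - 6 t x e^{x} - 6 t e^{x} - 12 x e^{2 x} + 12 e^{2 x}.
Matching coefficients of the independent functions:
  [t e^{x}, t x e^{x}]:  3 A B = -6
  [t^{2} x]:  3 A^{2} = 3
  [t^{2} x^{3}]:  3 A^{3} = -3
  [x e^{2 x}]:  3 A B^{2} = -12
  [t x^{2} e^{x}]:  6 A^{2} B = 12
  [e^{2 x}]:  3 B^{2} = 12
Solving: A = -1, B = 2.
Check against the point condition:
  u(0, 0) = 2  ⟹  B = 2  ✓
Hence u(x, t) = - t x + 2 e^{x}.

Answer: u(x, t) = - t x + 2 e^{x}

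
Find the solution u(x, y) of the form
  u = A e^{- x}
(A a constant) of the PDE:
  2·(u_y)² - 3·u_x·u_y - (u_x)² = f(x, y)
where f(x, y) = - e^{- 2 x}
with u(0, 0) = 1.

Answer: u(x, y) = e^{- x}

Derivation:
Substitute the ansatz u = A e^{- x} into the left-hand side.
Derivatives of the ansatz:
  u_y = 0
  u_x = - A e^{- x}
Term by term:
  2·(u_y)² = 0
  -3·u_x·u_y = 0
  -(u_x)² = - A^{2} e^{- 2 x}
So the left-hand side equals
  - A^{2} e^{- 2 x}
This must equal f(x, y) = - e^{- 2 x} identically.
Matching coefficients of the independent functions:
  [e^{- 2 x}]:  - A^{2} = -1
These equations allow (A) = (-1) or (1).
Impose the point condition(s):
  u(0, 0) = 1  ⟹  A = 1
Only A = 1 satisfies everything.
Hence u(x, y) = e^{- x}.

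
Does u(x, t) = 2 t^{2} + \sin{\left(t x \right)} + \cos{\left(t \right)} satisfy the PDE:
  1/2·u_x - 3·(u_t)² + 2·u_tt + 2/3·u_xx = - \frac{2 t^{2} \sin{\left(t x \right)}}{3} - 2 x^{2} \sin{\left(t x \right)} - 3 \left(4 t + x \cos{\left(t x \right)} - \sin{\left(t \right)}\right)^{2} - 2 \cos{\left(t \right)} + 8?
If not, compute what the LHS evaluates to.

Answer: No, the LHS evaluates to - \frac{2 t^{2} \sin{\left(t x \right)}}{3} + \frac{t \cos{\left(t x \right)}}{2} - 2 x^{2} \sin{\left(t x \right)} - 3 \left(4 t + x \cos{\left(t x \right)} - \sin{\left(t \right)}\right)^{2} - 2 \cos{\left(t \right)} + 8

Derivation:
Evaluate each term of the left-hand side for u = 2 t^{2} + \sin{\left(t x \right)} + \cos{\left(t \right)}.
Derivatives:
  u_x = t \cos{\left(t x \right)}
  u_t = 4 t + x \cos{\left(t x \right)} - \sin{\left(t \right)}
  u_tt = - x^{2} \sin{\left(t x \right)} - \cos{\left(t \right)} + 4
  u_xx = - t^{2} \sin{\left(t x \right)}
Terms:
  1/2·u_x = \frac{t \cos{\left(t x \right)}}{2}
  -3·(u_t)² = - 3 \left(4 t + x \cos{\left(t x \right)} - \sin{\left(t \right)}\right)^{2}
  2·u_tt = - 2 x^{2} \sin{\left(t x \right)} - 2 \cos{\left(t \right)} + 8
  2/3·u_xx = - \frac{2 t^{2} \sin{\left(t x \right)}}{3}
Sum: LHS = - \frac{2 t^{2} \sin{\left(t x \right)}}{3} + \frac{t \cos{\left(t x \right)}}{2} - 2 x^{2} \sin{\left(t x \right)} - 3 \left(4 t + x \cos{\left(t x \right)} - \sin{\left(t \right)}\right)^{2} - 2 \cos{\left(t \right)} + 8
Given right-hand side: - \frac{2 t^{2} \sin{\left(t x \right)}}{3} - 2 x^{2} \sin{\left(t x \right)} - 3 \left(4 t + x \cos{\left(t x \right)} - \sin{\left(t \right)}\right)^{2} - 2 \cos{\left(t \right)} + 8. Difference LHS − RHS = \frac{t \cos{\left(t x \right)}}{2} ≠ 0, so u is not a solution.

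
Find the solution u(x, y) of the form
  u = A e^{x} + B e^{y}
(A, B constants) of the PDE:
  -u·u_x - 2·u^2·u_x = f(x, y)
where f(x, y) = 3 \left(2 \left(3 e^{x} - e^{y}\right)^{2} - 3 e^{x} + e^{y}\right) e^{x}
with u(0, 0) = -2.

Substitute the ansatz u = A e^{x} + B e^{y} into the left-hand side.
Derivatives of the ansatz:
  u_x = A e^{x}
Term by term:
  -u·u_x = - A^{2} e^{2 x} - A B e^{x} e^{y}
  -2·u^2·u_x = - 2 A^{3} e^{3 x} - 4 A^{2} B e^{2 x} e^{y} - 2 A B^{2} e^{x} e^{2 y}
So the left-hand side equals
  - 2 A^{3} e^{3 x} - 4 A^{2} B e^{2 x} e^{y} - A^{2} e^{2 x} - 2 A B^{2} e^{x} e^{2 y} - A B e^{x} e^{y}
This must equal f(x, y) identically; expanded, f = 54 e^{3 x} - 36 e^{2 x} e^{y} - 9 e^{2 x} + 6 e^{x} e^{2 y} + 3 e^{x} e^{y}.
Matching coefficients of the independent functions:
  [e^{x} e^{y}]:  - A B = 3
  [e^{x} e^{2 y}]:  - 2 A B^{2} = 6
  [e^{2 x} e^{y}]:  - 4 A^{2} B = -36
  [e^{2 x}]:  - A^{2} = -9
  [e^{3 x}]:  - 2 A^{3} = 54
Solving: A = -3, B = 1.
Check against the point condition:
  u(0, 0) = -2  ⟹  A + B = -2  ✓
Hence u(x, y) = - 3 e^{x} + e^{y}.

Answer: u(x, y) = - 3 e^{x} + e^{y}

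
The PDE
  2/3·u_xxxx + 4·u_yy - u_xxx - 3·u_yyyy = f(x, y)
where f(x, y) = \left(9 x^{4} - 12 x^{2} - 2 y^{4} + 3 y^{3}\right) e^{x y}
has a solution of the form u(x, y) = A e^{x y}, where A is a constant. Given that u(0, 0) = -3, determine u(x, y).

Substitute the ansatz u = A e^{x y} into the left-hand side.
Derivatives of the ansatz:
  u_xxxx = A y^{4} e^{x y}
  u_yy = A x^{2} e^{x y}
  u_xxx = A y^{3} e^{x y}
  u_yyyy = A x^{4} e^{x y}
Term by term:
  2/3·u_xxxx = \frac{2 A y^{4} e^{x y}}{3}
  4·u_yy = 4 A x^{2} e^{x y}
  -u_xxx = - A y^{3} e^{x y}
  -3·u_yyyy = - 3 A x^{4} e^{x y}
So the left-hand side equals
  - 3 A x^{4} e^{x y} + 4 A x^{2} e^{x y} + \frac{2 A y^{4} e^{x y}}{3} - A y^{3} e^{x y}
This must equal f(x, y) identically; expanded, f = 9 x^{4} e^{x y} - 12 x^{2} e^{x y} - 2 y^{4} e^{x y} + 3 y^{3} e^{x y}.
Matching coefficients of the independent functions:
  [x^{2} e^{x y}]:  4 A = -12
  [x^{4} e^{x y}]:  - 3 A = 9
  [y^{3} e^{x y}]:  - A = 3
  [y^{4} e^{x y}]:  \frac{2 A}{3} = -2
Solving: A = -3.
Check against the point condition:
  u(0, 0) = -3  ⟹  A = -3  ✓
Hence u(x, y) = - 3 e^{x y}.

Answer: u(x, y) = - 3 e^{x y}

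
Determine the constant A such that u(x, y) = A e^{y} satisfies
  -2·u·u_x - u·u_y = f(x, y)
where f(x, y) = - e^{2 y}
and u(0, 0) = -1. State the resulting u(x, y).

Substitute the ansatz u = A e^{y} into the left-hand side.
Derivatives of the ansatz:
  u_x = 0
  u_y = A e^{y}
Term by term:
  -2·u·u_x = 0
  -u·u_y = - A^{2} e^{2 y}
So the left-hand side equals
  - A^{2} e^{2 y}
This must equal f(x, y) = - e^{2 y} identically.
Matching coefficients of the independent functions:
  [e^{2 y}]:  - A^{2} = -1
These equations allow (A) = (-1) or (1).
Impose the point condition(s):
  u(0, 0) = -1  ⟹  A = -1
Only A = -1 satisfies everything.
Hence u(x, y) = - e^{y}.

Answer: u(x, y) = - e^{y}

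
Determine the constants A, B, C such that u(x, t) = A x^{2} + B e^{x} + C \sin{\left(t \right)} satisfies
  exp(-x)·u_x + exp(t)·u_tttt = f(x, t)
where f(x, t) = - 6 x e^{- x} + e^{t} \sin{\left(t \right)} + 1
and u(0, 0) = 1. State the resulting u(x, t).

Substitute the ansatz u = A x^{2} + B e^{x} + C \sin{\left(t \right)} into the left-hand side.
Derivatives of the ansatz:
  u_x = 2 A x + B e^{x}
  u_tttt = C \sin{\left(t \right)}
Term by term:
  exp(-x)·u_x = 2 A x e^{- x} + B
  exp(t)·u_tttt = C e^{t} \sin{\left(t \right)}
So the left-hand side equals
  2 A x e^{- x} + B + C e^{t} \sin{\left(t \right)}
This must equal f(x, t) = - 6 x e^{- x} + e^{t} \sin{\left(t \right)} + 1 identically.
Matching coefficients of the independent functions:
  [constant term]:  B = 1
  [x e^{- x}]:  2 A = -6
  [e^{t} \sin{\left(t \right)}]:  C = 1
Solving: A = -3, B = 1, C = 1.
Check against the point condition:
  u(0, 0) = 1  ⟹  B = 1  ✓
Hence u(x, t) = - 3 x^{2} + e^{x} + \sin{\left(t \right)}.

Answer: u(x, t) = - 3 x^{2} + e^{x} + \sin{\left(t \right)}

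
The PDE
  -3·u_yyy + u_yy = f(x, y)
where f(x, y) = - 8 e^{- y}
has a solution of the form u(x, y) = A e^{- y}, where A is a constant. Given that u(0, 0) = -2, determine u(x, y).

Substitute the ansatz u = A e^{- y} into the left-hand side.
Derivatives of the ansatz:
  u_yyy = - A e^{- y}
  u_yy = A e^{- y}
Term by term:
  -3·u_yyy = 3 A e^{- y}
  u_yy = A e^{- y}
So the left-hand side equals
  4 A e^{- y}
This must equal f(x, y) = - 8 e^{- y} identically.
Matching coefficients of the independent functions:
  [e^{- y}]:  4 A = -8
Solving: A = -2.
Check against the point condition:
  u(0, 0) = -2  ⟹  A = -2  ✓
Hence u(x, y) = - 2 e^{- y}.

Answer: u(x, y) = - 2 e^{- y}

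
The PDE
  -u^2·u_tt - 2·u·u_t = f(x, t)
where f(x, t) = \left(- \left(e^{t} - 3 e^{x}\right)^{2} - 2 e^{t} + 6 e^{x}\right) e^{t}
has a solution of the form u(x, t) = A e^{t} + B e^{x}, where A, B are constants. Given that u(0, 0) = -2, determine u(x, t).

Substitute the ansatz u = A e^{t} + B e^{x} into the left-hand side.
Derivatives of the ansatz:
  u_tt = A e^{t}
  u_t = A e^{t}
Term by term:
  -u^2·u_tt = - A^{3} e^{3 t} - 2 A^{2} B e^{2 t} e^{x} - A B^{2} e^{t} e^{2 x}
  -2·u·u_t = - 2 A^{2} e^{2 t} - 2 A B e^{t} e^{x}
So the left-hand side equals
  - A^{3} e^{3 t} - 2 A^{2} B e^{2 t} e^{x} - 2 A^{2} e^{2 t} - A B^{2} e^{t} e^{2 x} - 2 A B e^{t} e^{x}
This must equal f(x, t) identically; expanded, f = - e^{3 t} + 6 e^{2 t} e^{x} - 2 e^{2 t} - 9 e^{t} e^{2 x} + 6 e^{t} e^{x}.
Matching coefficients of the independent functions:
  [e^{t} e^{x}]:  - 2 A B = 6
  [e^{t} e^{2 x}]:  - A B^{2} = -9
  [e^{2 t} e^{x}]:  - 2 A^{2} B = 6
  [e^{2 t}]:  - 2 A^{2} = -2
  [e^{3 t}]:  - A^{3} = -1
Solving: A = 1, B = -3.
Check against the point condition:
  u(0, 0) = -2  ⟹  A + B = -2  ✓
Hence u(x, t) = e^{t} - 3 e^{x}.

Answer: u(x, t) = e^{t} - 3 e^{x}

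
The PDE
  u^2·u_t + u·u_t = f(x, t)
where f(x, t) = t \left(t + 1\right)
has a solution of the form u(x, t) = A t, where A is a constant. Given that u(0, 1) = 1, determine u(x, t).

Answer: u(x, t) = t

Derivation:
Substitute the ansatz u = A t into the left-hand side.
Derivatives of the ansatz:
  u_t = A
Term by term:
  u^2·u_t = A^{3} t^{2}
  u·u_t = A^{2} t
So the left-hand side equals
  A^{3} t^{2} + A^{2} t
This must equal f(x, t) identically; expanded, f = t^{2} + t.
Matching coefficients of the independent functions:
  [t]:  A^{2} = 1
  [t^{2}]:  A^{3} = 1
Solving: A = 1.
Check against the point condition:
  u(0, 1) = 1  ⟹  A = 1  ✓
Hence u(x, t) = t.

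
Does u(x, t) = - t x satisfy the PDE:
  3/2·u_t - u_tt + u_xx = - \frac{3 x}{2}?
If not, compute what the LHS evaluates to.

Evaluate each term of the left-hand side for u = - t x.
Derivatives:
  u_t = - x
  u_tt = 0
  u_xx = 0
Terms:
  3/2·u_t = - \frac{3 x}{2}
  -u_tt = 0
  u_xx = 0
Sum: LHS = - \frac{3 x}{2}
This is exactly the given right-hand side, so u is a solution.

Answer: Yes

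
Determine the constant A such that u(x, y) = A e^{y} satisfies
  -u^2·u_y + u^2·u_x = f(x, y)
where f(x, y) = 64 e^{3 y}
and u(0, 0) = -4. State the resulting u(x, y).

Substitute the ansatz u = A e^{y} into the left-hand side.
Derivatives of the ansatz:
  u_y = A e^{y}
  u_x = 0
Term by term:
  -u^2·u_y = - A^{3} e^{3 y}
  u^2·u_x = 0
So the left-hand side equals
  - A^{3} e^{3 y}
This must equal f(x, y) = 64 e^{3 y} identically.
Matching coefficients of the independent functions:
  [e^{3 y}]:  - A^{3} = 64
Solving: A = -4.
Check against the point condition:
  u(0, 0) = -4  ⟹  A = -4  ✓
Hence u(x, y) = - 4 e^{y}.

Answer: u(x, y) = - 4 e^{y}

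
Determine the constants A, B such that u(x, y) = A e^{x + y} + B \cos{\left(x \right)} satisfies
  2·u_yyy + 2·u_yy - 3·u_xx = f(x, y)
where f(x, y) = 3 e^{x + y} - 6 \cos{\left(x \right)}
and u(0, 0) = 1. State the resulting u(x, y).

Answer: u(x, y) = 3 e^{x + y} - 2 \cos{\left(x \right)}

Derivation:
Substitute the ansatz u = A e^{x + y} + B \cos{\left(x \right)} into the left-hand side.
Derivatives of the ansatz:
  u_yyy = A e^{x} e^{y}
  u_yy = A e^{x} e^{y}
  u_xx = A e^{x} e^{y} - B \cos{\left(x \right)}
Term by term:
  2·u_yyy = 2 A e^{x} e^{y}
  2·u_yy = 2 A e^{x} e^{y}
  -3·u_xx = - 3 A e^{x} e^{y} + 3 B \cos{\left(x \right)}
So the left-hand side equals
  A e^{x} e^{y} + 3 B \cos{\left(x \right)}
This must equal f(x, y) identically; expanded, f = 3 e^{x} e^{y} - 6 \cos{\left(x \right)}.
Matching coefficients of the independent functions:
  [e^{x} e^{y}]:  A = 3
  [\cos{\left(x \right)}]:  3 B = -6
Solving: A = 3, B = -2.
Check against the point condition:
  u(0, 0) = 1  ⟹  A + B = 1  ✓
Hence u(x, y) = 3 e^{x + y} - 2 \cos{\left(x \right)}.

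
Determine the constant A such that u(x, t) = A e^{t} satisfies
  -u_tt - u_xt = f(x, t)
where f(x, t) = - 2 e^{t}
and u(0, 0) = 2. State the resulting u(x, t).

Substitute the ansatz u = A e^{t} into the left-hand side.
Derivatives of the ansatz:
  u_tt = A e^{t}
  u_xt = 0
Term by term:
  -u_tt = - A e^{t}
  -u_xt = 0
So the left-hand side equals
  - A e^{t}
This must equal f(x, t) = - 2 e^{t} identically.
Matching coefficients of the independent functions:
  [e^{t}]:  - A = -2
Solving: A = 2.
Check against the point condition:
  u(0, 0) = 2  ⟹  A = 2  ✓
Hence u(x, t) = 2 e^{t}.

Answer: u(x, t) = 2 e^{t}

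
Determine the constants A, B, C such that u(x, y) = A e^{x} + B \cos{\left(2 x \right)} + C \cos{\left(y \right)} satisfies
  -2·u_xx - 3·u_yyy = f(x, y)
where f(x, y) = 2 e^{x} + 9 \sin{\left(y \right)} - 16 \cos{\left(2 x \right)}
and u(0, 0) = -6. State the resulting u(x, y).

Substitute the ansatz u = A e^{x} + B \cos{\left(2 x \right)} + C \cos{\left(y \right)} into the left-hand side.
Derivatives of the ansatz:
  u_xx = A e^{x} - 4 B \cos{\left(2 x \right)}
  u_yyy = C \sin{\left(y \right)}
Term by term:
  -2·u_xx = - 2 A e^{x} + 8 B \cos{\left(2 x \right)}
  -3·u_yyy = - 3 C \sin{\left(y \right)}
So the left-hand side equals
  - 2 A e^{x} + 8 B \cos{\left(2 x \right)} - 3 C \sin{\left(y \right)}
This must equal f(x, y) = 2 e^{x} + 9 \sin{\left(y \right)} - 16 \cos{\left(2 x \right)} identically.
Matching coefficients of the independent functions:
  [e^{x}]:  - 2 A = 2
  [\sin{\left(y \right)}]:  - 3 C = 9
  [\cos{\left(2 x \right)}]:  8 B = -16
Solving: A = -1, B = -2, C = -3.
Check against the point condition:
  u(0, 0) = -6  ⟹  A + B + C = -6  ✓
Hence u(x, y) = - e^{x} - 2 \cos{\left(2 x \right)} - 3 \cos{\left(y \right)}.

Answer: u(x, y) = - e^{x} - 2 \cos{\left(2 x \right)} - 3 \cos{\left(y \right)}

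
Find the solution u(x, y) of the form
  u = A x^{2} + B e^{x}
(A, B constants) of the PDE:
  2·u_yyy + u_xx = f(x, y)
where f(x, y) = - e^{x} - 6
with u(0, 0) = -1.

Substitute the ansatz u = A x^{2} + B e^{x} into the left-hand side.
Derivatives of the ansatz:
  u_yyy = 0
  u_xx = 2 A + B e^{x}
Term by term:
  2·u_yyy = 0
  u_xx = 2 A + B e^{x}
So the left-hand side equals
  2 A + B e^{x}
This must equal f(x, y) = - e^{x} - 6 identically.
Matching coefficients of the independent functions:
  [constant term]:  2 A = -6
  [e^{x}]:  B = -1
Solving: A = -3, B = -1.
Check against the point condition:
  u(0, 0) = -1  ⟹  B = -1  ✓
Hence u(x, y) = - 3 x^{2} - e^{x}.

Answer: u(x, y) = - 3 x^{2} - e^{x}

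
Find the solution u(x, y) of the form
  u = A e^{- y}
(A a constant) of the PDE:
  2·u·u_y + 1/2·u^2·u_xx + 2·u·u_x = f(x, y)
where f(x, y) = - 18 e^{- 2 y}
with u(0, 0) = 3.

Substitute the ansatz u = A e^{- y} into the left-hand side.
Derivatives of the ansatz:
  u_y = - A e^{- y}
  u_xx = 0
  u_x = 0
Term by term:
  2·u·u_y = - 2 A^{2} e^{- 2 y}
  1/2·u^2·u_xx = 0
  2·u·u_x = 0
So the left-hand side equals
  - 2 A^{2} e^{- 2 y}
This must equal f(x, y) = - 18 e^{- 2 y} identically.
Matching coefficients of the independent functions:
  [e^{- 2 y}]:  - 2 A^{2} = -18
These equations allow (A) = (-3) or (3).
Impose the point condition(s):
  u(0, 0) = 3  ⟹  A = 3
Only A = 3 satisfies everything.
Hence u(x, y) = 3 e^{- y}.

Answer: u(x, y) = 3 e^{- y}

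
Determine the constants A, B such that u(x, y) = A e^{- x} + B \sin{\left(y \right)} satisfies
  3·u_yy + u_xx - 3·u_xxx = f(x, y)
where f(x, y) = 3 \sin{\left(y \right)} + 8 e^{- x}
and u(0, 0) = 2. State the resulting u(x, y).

Substitute the ansatz u = A e^{- x} + B \sin{\left(y \right)} into the left-hand side.
Derivatives of the ansatz:
  u_yy = - B \sin{\left(y \right)}
  u_xx = A e^{- x}
  u_xxx = - A e^{- x}
Term by term:
  3·u_yy = - 3 B \sin{\left(y \right)}
  u_xx = A e^{- x}
  -3·u_xxx = 3 A e^{- x}
So the left-hand side equals
  4 A e^{- x} - 3 B \sin{\left(y \right)}
This must equal f(x, y) = 3 \sin{\left(y \right)} + 8 e^{- x} identically.
Matching coefficients of the independent functions:
  [e^{- x}]:  4 A = 8
  [\sin{\left(y \right)}]:  - 3 B = 3
Solving: A = 2, B = -1.
Check against the point condition:
  u(0, 0) = 2  ⟹  A = 2  ✓
Hence u(x, y) = - \sin{\left(y \right)} + 2 e^{- x}.

Answer: u(x, y) = - \sin{\left(y \right)} + 2 e^{- x}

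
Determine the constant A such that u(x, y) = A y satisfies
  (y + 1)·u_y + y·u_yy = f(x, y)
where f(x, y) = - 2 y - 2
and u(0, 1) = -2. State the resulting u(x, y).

Substitute the ansatz u = A y into the left-hand side.
Derivatives of the ansatz:
  u_y = A
  u_yy = 0
Term by term:
  (y + 1)·u_y = A y + A
  y·u_yy = 0
So the left-hand side equals
  A y + A
This must equal f(x, y) = - 2 y - 2 identically.
Matching coefficients of the independent functions:
  [constant term, y]:  A = -2
Solving: A = -2.
Check against the point condition:
  u(0, 1) = -2  ⟹  A = -2  ✓
Hence u(x, y) = - 2 y.

Answer: u(x, y) = - 2 y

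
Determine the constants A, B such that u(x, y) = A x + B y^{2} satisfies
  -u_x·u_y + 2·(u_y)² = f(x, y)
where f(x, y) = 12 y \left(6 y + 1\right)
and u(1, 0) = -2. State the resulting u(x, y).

Substitute the ansatz u = A x + B y^{2} into the left-hand side.
Derivatives of the ansatz:
  u_x = A
  u_y = 2 B y
Term by term:
  -u_x·u_y = - 2 A B y
  2·(u_y)² = 8 B^{2} y^{2}
So the left-hand side equals
  - 2 A B y + 8 B^{2} y^{2}
This must equal f(x, y) = 12 y \left(6 y + 1\right) identically.
Matching coefficients of the independent functions:
  [y]:  - 2 A B = 12
  [y^{2}]:  8 B^{2} = 72
These equations allow (A, B) = (-2, 3) or (2, -3).
Impose the point condition(s):
  u(1, 0) = -2  ⟹  A = -2
Only A = -2, B = 3 satisfies everything.
Hence u(x, y) = - 2 x + 3 y^{2}.

Answer: u(x, y) = - 2 x + 3 y^{2}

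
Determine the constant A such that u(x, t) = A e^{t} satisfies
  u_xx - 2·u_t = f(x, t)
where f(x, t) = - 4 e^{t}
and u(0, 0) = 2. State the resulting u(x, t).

Substitute the ansatz u = A e^{t} into the left-hand side.
Derivatives of the ansatz:
  u_xx = 0
  u_t = A e^{t}
Term by term:
  u_xx = 0
  -2·u_t = - 2 A e^{t}
So the left-hand side equals
  - 2 A e^{t}
This must equal f(x, t) = - 4 e^{t} identically.
Matching coefficients of the independent functions:
  [e^{t}]:  - 2 A = -4
Solving: A = 2.
Check against the point condition:
  u(0, 0) = 2  ⟹  A = 2  ✓
Hence u(x, t) = 2 e^{t}.

Answer: u(x, t) = 2 e^{t}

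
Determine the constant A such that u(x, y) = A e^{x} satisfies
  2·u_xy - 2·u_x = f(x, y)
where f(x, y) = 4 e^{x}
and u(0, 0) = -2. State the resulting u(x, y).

Substitute the ansatz u = A e^{x} into the left-hand side.
Derivatives of the ansatz:
  u_xy = 0
  u_x = A e^{x}
Term by term:
  2·u_xy = 0
  -2·u_x = - 2 A e^{x}
So the left-hand side equals
  - 2 A e^{x}
This must equal f(x, y) = 4 e^{x} identically.
Matching coefficients of the independent functions:
  [e^{x}]:  - 2 A = 4
Solving: A = -2.
Check against the point condition:
  u(0, 0) = -2  ⟹  A = -2  ✓
Hence u(x, y) = - 2 e^{x}.

Answer: u(x, y) = - 2 e^{x}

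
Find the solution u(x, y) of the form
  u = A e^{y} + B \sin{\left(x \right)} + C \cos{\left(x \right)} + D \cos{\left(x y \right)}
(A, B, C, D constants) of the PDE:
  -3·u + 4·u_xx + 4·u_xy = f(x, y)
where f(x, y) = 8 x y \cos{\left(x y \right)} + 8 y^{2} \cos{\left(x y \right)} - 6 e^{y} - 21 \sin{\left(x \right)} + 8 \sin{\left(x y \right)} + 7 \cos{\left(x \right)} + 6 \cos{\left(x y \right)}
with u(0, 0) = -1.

Substitute the ansatz u = A e^{y} + B \sin{\left(x \right)} + C \cos{\left(x \right)} + D \cos{\left(x y \right)} into the left-hand side.
Derivatives of the ansatz:
  u_xx = - B \sin{\left(x \right)} - C \cos{\left(x \right)} - D y^{2} \cos{\left(x y \right)}
  u_xy = - D x y \cos{\left(x y \right)} - D \sin{\left(x y \right)}
Term by term:
  -3·u = - 3 A e^{y} - 3 B \sin{\left(x \right)} - 3 C \cos{\left(x \right)} - 3 D \cos{\left(x y \right)}
  4·u_xx = - 4 B \sin{\left(x \right)} - 4 C \cos{\left(x \right)} - 4 D y^{2} \cos{\left(x y \right)}
  4·u_xy = - 4 D x y \cos{\left(x y \right)} - 4 D \sin{\left(x y \right)}
So the left-hand side equals
  - 3 A e^{y} - 7 B \sin{\left(x \right)} - 7 C \cos{\left(x \right)} - 4 D x y \cos{\left(x y \right)} - 4 D y^{2} \cos{\left(x y \right)} - 4 D \sin{\left(x y \right)} - 3 D \cos{\left(x y \right)}
This must equal f(x, y) = 8 x y \cos{\left(x y \right)} + 8 y^{2} \cos{\left(x y \right)} - 6 e^{y} - 21 \sin{\left(x \right)} + 8 \sin{\left(x y \right)} + 7 \cos{\left(x \right)} + 6 \cos{\left(x y \right)} identically.
Matching coefficients of the independent functions:
  [y^{2} \cos{\left(x y \right)}, x y \cos{\left(x y \right)}, \sin{\left(x y \right)}]:  - 4 D = 8
  [e^{y}]:  - 3 A = -6
  [\sin{\left(x \right)}]:  - 7 B = -21
  [\cos{\left(x \right)}]:  - 7 C = 7
  [\cos{\left(x y \right)}]:  - 3 D = 6
Solving: A = 2, B = 3, C = -1, D = -2.
Check against the point condition:
  u(0, 0) = -1  ⟹  A + C + D = -1  ✓
Hence u(x, y) = 2 e^{y} + 3 \sin{\left(x \right)} - \cos{\left(x \right)} - 2 \cos{\left(x y \right)}.

Answer: u(x, y) = 2 e^{y} + 3 \sin{\left(x \right)} - \cos{\left(x \right)} - 2 \cos{\left(x y \right)}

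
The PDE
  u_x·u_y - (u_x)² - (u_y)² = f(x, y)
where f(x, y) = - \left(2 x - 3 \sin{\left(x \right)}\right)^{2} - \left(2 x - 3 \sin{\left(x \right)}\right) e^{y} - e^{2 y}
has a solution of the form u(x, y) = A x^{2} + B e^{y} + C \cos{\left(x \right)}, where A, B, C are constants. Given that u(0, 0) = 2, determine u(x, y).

Substitute the ansatz u = A x^{2} + B e^{y} + C \cos{\left(x \right)} into the left-hand side.
Derivatives of the ansatz:
  u_x = 2 A x - C \sin{\left(x \right)}
  u_y = B e^{y}
Term by term:
  u_x·u_y = 2 A B x e^{y} - B C e^{y} \sin{\left(x \right)}
  -(u_x)² = - 4 A^{2} x^{2} + 4 A C x \sin{\left(x \right)} - C^{2} \sin^{2}{\left(x \right)}
  -(u_y)² = - B^{2} e^{2 y}
So the left-hand side equals
  - 4 A^{2} x^{2} + 2 A B x e^{y} + 4 A C x \sin{\left(x \right)} - B^{2} e^{2 y} - B C e^{y} \sin{\left(x \right)} - C^{2} \sin^{2}{\left(x \right)}
This must equal f(x, y) identically; expanded, f = - 4 x^{2} - 2 x e^{y} + 12 x \sin{\left(x \right)} - e^{2 y} + 3 e^{y} \sin{\left(x \right)} - 9 \sin^{2}{\left(x \right)}.
Matching coefficients of the independent functions:
  [x^{2}]:  - 4 A^{2} = -4
  [x e^{y}]:  2 A B = -2
  [x \sin{\left(x \right)}]:  4 A C = 12
  [e^{y} \sin{\left(x \right)}]:  - B C = 3
  [e^{2 y}]:  - B^{2} = -1
  [\sin^{2}{\left(x \right)}]:  - C^{2} = -9
These equations allow (A, B, C) = (-1, 1, -3) or (1, -1, 3).
Impose the point condition(s):
  u(0, 0) = 2  ⟹  B + C = 2
Only A = 1, B = -1, C = 3 satisfies everything.
Hence u(x, y) = x^{2} - e^{y} + 3 \cos{\left(x \right)}.

Answer: u(x, y) = x^{2} - e^{y} + 3 \cos{\left(x \right)}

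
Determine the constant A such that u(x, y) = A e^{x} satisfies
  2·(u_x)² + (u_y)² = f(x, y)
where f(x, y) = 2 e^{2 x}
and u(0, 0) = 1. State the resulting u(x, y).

Substitute the ansatz u = A e^{x} into the left-hand side.
Derivatives of the ansatz:
  u_x = A e^{x}
  u_y = 0
Term by term:
  2·(u_x)² = 2 A^{2} e^{2 x}
  (u_y)² = 0
So the left-hand side equals
  2 A^{2} e^{2 x}
This must equal f(x, y) = 2 e^{2 x} identically.
Matching coefficients of the independent functions:
  [e^{2 x}]:  2 A^{2} = 2
These equations allow (A) = (-1) or (1).
Impose the point condition(s):
  u(0, 0) = 1  ⟹  A = 1
Only A = 1 satisfies everything.
Hence u(x, y) = e^{x}.

Answer: u(x, y) = e^{x}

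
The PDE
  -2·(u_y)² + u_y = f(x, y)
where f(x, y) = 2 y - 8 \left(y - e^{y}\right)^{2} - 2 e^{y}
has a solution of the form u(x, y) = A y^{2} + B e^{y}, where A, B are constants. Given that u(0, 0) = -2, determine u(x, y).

Substitute the ansatz u = A y^{2} + B e^{y} into the left-hand side.
Derivatives of the ansatz:
  u_y = 2 A y + B e^{y}
Term by term:
  -2·(u_y)² = - 8 A^{2} y^{2} - 8 A B y e^{y} - 2 B^{2} e^{2 y}
  u_y = 2 A y + B e^{y}
So the left-hand side equals
  - 8 A^{2} y^{2} - 8 A B y e^{y} + 2 A y - 2 B^{2} e^{2 y} + B e^{y}
This must equal f(x, y) identically; expanded, f = - 8 y^{2} + 16 y e^{y} + 2 y - 8 e^{2 y} - 2 e^{y}.
Matching coefficients of the independent functions:
  [y]:  2 A = 2
  [y^{2}]:  - 8 A^{2} = -8
  [y e^{y}]:  - 8 A B = 16
  [e^{y}]:  B = -2
  [e^{2 y}]:  - 2 B^{2} = -8
Solving: A = 1, B = -2.
Check against the point condition:
  u(0, 0) = -2  ⟹  B = -2  ✓
Hence u(x, y) = y^{2} - 2 e^{y}.

Answer: u(x, y) = y^{2} - 2 e^{y}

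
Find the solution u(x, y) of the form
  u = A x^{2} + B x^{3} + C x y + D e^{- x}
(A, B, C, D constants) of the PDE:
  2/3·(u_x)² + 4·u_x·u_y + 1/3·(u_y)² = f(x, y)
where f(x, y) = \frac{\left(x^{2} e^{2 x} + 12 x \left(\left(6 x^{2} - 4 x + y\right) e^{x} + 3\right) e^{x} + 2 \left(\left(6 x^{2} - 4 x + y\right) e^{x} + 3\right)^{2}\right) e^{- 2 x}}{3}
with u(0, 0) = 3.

Substitute the ansatz u = A x^{2} + B x^{3} + C x y + D e^{- x} into the left-hand side.
Derivatives of the ansatz:
  u_x = 2 A x + 3 B x^{2} + C y - D e^{- x}
  u_y = C x
Term by term:
  2/3·(u_x)² = \frac{8 A^{2} x^{2}}{3} + 8 A B x^{3} + \frac{8 A C x y}{3} - \frac{8 A D x e^{- x}}{3} + 6 B^{2} x^{4} + 4 B C x^{2} y - 4 B D x^{2} e^{- x} + \frac{2 C^{2} y^{2}}{3} - \frac{4 C D y e^{- x}}{3} + \frac{2 D^{2} e^{- 2 x}}{3}
  4·u_x·u_y = 8 A C x^{2} + 12 B C x^{3} + 4 C^{2} x y - 4 C D x e^{- x}
  1/3·(u_y)² = \frac{C^{2} x^{2}}{3}
So the left-hand side equals
  \frac{8 A^{2} x^{2}}{3} + 8 A B x^{3} + 8 A C x^{2} + \frac{8 A C x y}{3} - \frac{8 A D x e^{- x}}{3} + 6 B^{2} x^{4} + 12 B C x^{3} + 4 B C x^{2} y - 4 B D x^{2} e^{- x} + \frac{C^{2} x^{2}}{3} + 4 C^{2} x y + \frac{2 C^{2} y^{2}}{3} - 4 C D x e^{- x} - \frac{4 C D y e^{- x}}{3} + \frac{2 D^{2} e^{- 2 x}}{3}
This must equal f(x, y) identically; expanded, f = 24 x^{4} - 8 x^{3} + 8 x^{2} y - 5 x^{2} + 24 x^{2} e^{- x} - \frac{4 x y}{3} - 4 x e^{- x} + \frac{2 y^{2}}{3} + 4 y e^{- x} + 6 e^{- 2 x}.
Matching coefficients of the independent functions:
  [x^{2}]:  \frac{8 A^{2}}{3} + 8 A C + \frac{C^{2}}{3} = -5
  [x^{3}]:  8 A B + 12 B C = -8
  [x^{4}]:  6 B^{2} = 24
  [y^{2}]:  \frac{2 C^{2}}{3} = \frac{2}{3}
  [x y]:  \frac{8 A C}{3} + 4 C^{2} = - \frac{4}{3}
  [x e^{- x}]:  - \frac{8 A D}{3} - 4 C D = -4
  [x^{2} y]:  4 B C = 8
  [x^{2} e^{- x}]:  - 4 B D = 24
  [y e^{- x}]:  - \frac{4 C D}{3} = 4
  [e^{- 2 x}]:  \frac{2 D^{2}}{3} = 6
These equations allow (A, B, C, D) = (-2, 2, 1, -3) or (2, -2, -1, 3).
Impose the point condition(s):
  u(0, 0) = 3  ⟹  D = 3
Only A = 2, B = -2, C = -1, D = 3 satisfies everything.
Hence u(x, y) = - 2 x^{3} + 2 x^{2} - x y + 3 e^{- x}.

Answer: u(x, y) = - 2 x^{3} + 2 x^{2} - x y + 3 e^{- x}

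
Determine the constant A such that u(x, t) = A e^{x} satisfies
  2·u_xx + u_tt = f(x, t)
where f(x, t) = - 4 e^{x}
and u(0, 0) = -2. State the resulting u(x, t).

Substitute the ansatz u = A e^{x} into the left-hand side.
Derivatives of the ansatz:
  u_xx = A e^{x}
  u_tt = 0
Term by term:
  2·u_xx = 2 A e^{x}
  u_tt = 0
So the left-hand side equals
  2 A e^{x}
This must equal f(x, t) = - 4 e^{x} identically.
Matching coefficients of the independent functions:
  [e^{x}]:  2 A = -4
Solving: A = -2.
Check against the point condition:
  u(0, 0) = -2  ⟹  A = -2  ✓
Hence u(x, t) = - 2 e^{x}.

Answer: u(x, t) = - 2 e^{x}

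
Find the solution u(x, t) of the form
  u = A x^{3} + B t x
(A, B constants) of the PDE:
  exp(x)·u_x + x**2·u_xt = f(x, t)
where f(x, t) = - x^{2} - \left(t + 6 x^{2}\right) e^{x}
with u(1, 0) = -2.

Substitute the ansatz u = A x^{3} + B t x into the left-hand side.
Derivatives of the ansatz:
  u_x = 3 A x^{2} + B t
  u_xt = B
Term by term:
  exp(x)·u_x = 3 A x^{2} e^{x} + B t e^{x}
  x**2·u_xt = B x^{2}
So the left-hand side equals
  3 A x^{2} e^{x} + B t e^{x} + B x^{2}
This must equal f(x, t) identically; expanded, f = - t e^{x} - 6 x^{2} e^{x} - x^{2}.
Matching coefficients of the independent functions:
  [x^{2}, t e^{x}]:  B = -1
  [x^{2} e^{x}]:  3 A = -6
Solving: A = -2, B = -1.
Check against the point condition:
  u(1, 0) = -2  ⟹  A = -2  ✓
Hence u(x, t) = - t x - 2 x^{3}.

Answer: u(x, t) = - t x - 2 x^{3}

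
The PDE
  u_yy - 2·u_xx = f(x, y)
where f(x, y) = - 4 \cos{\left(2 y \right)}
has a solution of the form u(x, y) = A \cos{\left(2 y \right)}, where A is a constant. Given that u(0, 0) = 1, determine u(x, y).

Substitute the ansatz u = A \cos{\left(2 y \right)} into the left-hand side.
Derivatives of the ansatz:
  u_yy = - 4 A \cos{\left(2 y \right)}
  u_xx = 0
Term by term:
  u_yy = - 4 A \cos{\left(2 y \right)}
  -2·u_xx = 0
So the left-hand side equals
  - 4 A \cos{\left(2 y \right)}
This must equal f(x, y) = - 4 \cos{\left(2 y \right)} identically.
Matching coefficients of the independent functions:
  [\cos{\left(2 y \right)}]:  - 4 A = -4
Solving: A = 1.
Check against the point condition:
  u(0, 0) = 1  ⟹  A = 1  ✓
Hence u(x, y) = \cos{\left(2 y \right)}.

Answer: u(x, y) = \cos{\left(2 y \right)}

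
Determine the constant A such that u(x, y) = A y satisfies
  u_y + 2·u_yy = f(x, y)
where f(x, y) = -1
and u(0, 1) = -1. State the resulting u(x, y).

Answer: u(x, y) = - y

Derivation:
Substitute the ansatz u = A y into the left-hand side.
Derivatives of the ansatz:
  u_y = A
  u_yy = 0
Term by term:
  u_y = A
  2·u_yy = 0
So the left-hand side equals
  A
This must equal f(x, y) = -1 identically.
Matching coefficients of the independent functions:
  [constant term]:  A = -1
Solving: A = -1.
Check against the point condition:
  u(0, 1) = -1  ⟹  A = -1  ✓
Hence u(x, y) = - y.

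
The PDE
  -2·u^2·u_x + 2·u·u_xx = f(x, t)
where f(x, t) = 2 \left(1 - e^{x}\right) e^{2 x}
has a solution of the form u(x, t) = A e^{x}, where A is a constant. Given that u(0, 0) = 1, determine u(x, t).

Substitute the ansatz u = A e^{x} into the left-hand side.
Derivatives of the ansatz:
  u_x = A e^{x}
  u_xx = A e^{x}
Term by term:
  -2·u^2·u_x = - 2 A^{3} e^{3 x}
  2·u·u_xx = 2 A^{2} e^{2 x}
So the left-hand side equals
  - 2 A^{3} e^{3 x} + 2 A^{2} e^{2 x}
This must equal f(x, t) identically; expanded, f = - 2 e^{3 x} + 2 e^{2 x}.
Matching coefficients of the independent functions:
  [e^{2 x}]:  2 A^{2} = 2
  [e^{3 x}]:  - 2 A^{3} = -2
Solving: A = 1.
Check against the point condition:
  u(0, 0) = 1  ⟹  A = 1  ✓
Hence u(x, t) = e^{x}.

Answer: u(x, t) = e^{x}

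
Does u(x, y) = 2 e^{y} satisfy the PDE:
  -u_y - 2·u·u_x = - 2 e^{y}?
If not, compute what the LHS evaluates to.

Evaluate each term of the left-hand side for u = 2 e^{y}.
Derivatives:
  u_y = 2 e^{y}
  u_x = 0
Terms:
  -u_y = - 2 e^{y}
  -2·u·u_x = 0
Sum: LHS = - 2 e^{y}
This is exactly the given right-hand side, so u is a solution.

Answer: Yes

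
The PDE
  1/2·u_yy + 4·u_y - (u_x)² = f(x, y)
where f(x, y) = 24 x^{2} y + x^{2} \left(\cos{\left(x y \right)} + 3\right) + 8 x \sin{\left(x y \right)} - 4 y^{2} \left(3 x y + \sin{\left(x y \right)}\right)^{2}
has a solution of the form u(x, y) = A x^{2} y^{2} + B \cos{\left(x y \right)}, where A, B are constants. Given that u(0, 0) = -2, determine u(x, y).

Substitute the ansatz u = A x^{2} y^{2} + B \cos{\left(x y \right)} into the left-hand side.
Derivatives of the ansatz:
  u_yy = 2 A x^{2} - B x^{2} \cos{\left(x y \right)}
  u_y = 2 A x^{2} y - B x \sin{\left(x y \right)}
  u_x = 2 A x y^{2} - B y \sin{\left(x y \right)}
Term by term:
  1/2·u_yy = A x^{2} - \frac{B x^{2} \cos{\left(x y \right)}}{2}
  4·u_y = 8 A x^{2} y - 4 B x \sin{\left(x y \right)}
  -(u_x)² = - 4 A^{2} x^{2} y^{4} + 4 A B x y^{3} \sin{\left(x y \right)} - B^{2} y^{2} \sin^{2}{\left(x y \right)}
So the left-hand side equals
  - 4 A^{2} x^{2} y^{4} + 4 A B x y^{3} \sin{\left(x y \right)} + 8 A x^{2} y + A x^{2} - B^{2} y^{2} \sin^{2}{\left(x y \right)} - \frac{B x^{2} \cos{\left(x y \right)}}{2} - 4 B x \sin{\left(x y \right)}
This must equal f(x, y) identically; expanded, f = - 36 x^{2} y^{4} + 24 x^{2} y + x^{2} \cos{\left(x y \right)} + 3 x^{2} - 24 x y^{3} \sin{\left(x y \right)} + 8 x \sin{\left(x y \right)} - 4 y^{2} \sin^{2}{\left(x y \right)}.
Matching coefficients of the independent functions:
  [x^{2}]:  A = 3
  [x \sin{\left(x y \right)}]:  - 4 B = 8
  [x^{2} y]:  8 A = 24
  [x^{2} y^{4}]:  - 4 A^{2} = -36
  [x^{2} \cos{\left(x y \right)}]:  - \frac{B}{2} = 1
  [y^{2} \sin^{2}{\left(x y \right)}]:  - B^{2} = -4
  [x y^{3} \sin{\left(x y \right)}]:  4 A B = -24
Solving: A = 3, B = -2.
Check against the point condition:
  u(0, 0) = -2  ⟹  B = -2  ✓
Hence u(x, y) = 3 x^{2} y^{2} - 2 \cos{\left(x y \right)}.

Answer: u(x, y) = 3 x^{2} y^{2} - 2 \cos{\left(x y \right)}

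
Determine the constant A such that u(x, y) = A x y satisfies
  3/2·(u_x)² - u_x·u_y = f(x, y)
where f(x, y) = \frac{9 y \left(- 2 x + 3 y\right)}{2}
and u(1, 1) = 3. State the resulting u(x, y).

Substitute the ansatz u = A x y into the left-hand side.
Derivatives of the ansatz:
  u_x = A y
  u_y = A x
Term by term:
  3/2·(u_x)² = \frac{3 A^{2} y^{2}}{2}
  -u_x·u_y = - A^{2} x y
So the left-hand side equals
  - A^{2} x y + \frac{3 A^{2} y^{2}}{2}
This must equal f(x, y) = \frac{9 y \left(- 2 x + 3 y\right)}{2} identically.
Matching coefficients of the independent functions:
  [y^{2}]:  \frac{3 A^{2}}{2} = \frac{27}{2}
  [x y]:  - A^{2} = -9
These equations allow (A) = (-3) or (3).
Impose the point condition(s):
  u(1, 1) = 3  ⟹  A = 3
Only A = 3 satisfies everything.
Hence u(x, y) = 3 x y.

Answer: u(x, y) = 3 x y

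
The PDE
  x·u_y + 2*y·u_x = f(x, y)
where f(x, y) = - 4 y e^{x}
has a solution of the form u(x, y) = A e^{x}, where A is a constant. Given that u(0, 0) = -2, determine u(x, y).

Substitute the ansatz u = A e^{x} into the left-hand side.
Derivatives of the ansatz:
  u_y = 0
  u_x = A e^{x}
Term by term:
  x·u_y = 0
  2*y·u_x = 2 A y e^{x}
So the left-hand side equals
  2 A y e^{x}
This must equal f(x, y) = - 4 y e^{x} identically.
Matching coefficients of the independent functions:
  [y e^{x}]:  2 A = -4
Solving: A = -2.
Check against the point condition:
  u(0, 0) = -2  ⟹  A = -2  ✓
Hence u(x, y) = - 2 e^{x}.

Answer: u(x, y) = - 2 e^{x}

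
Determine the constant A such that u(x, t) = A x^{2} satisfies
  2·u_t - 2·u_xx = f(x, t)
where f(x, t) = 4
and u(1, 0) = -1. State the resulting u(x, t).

Answer: u(x, t) = - x^{2}

Derivation:
Substitute the ansatz u = A x^{2} into the left-hand side.
Derivatives of the ansatz:
  u_t = 0
  u_xx = 2 A
Term by term:
  2·u_t = 0
  -2·u_xx = - 4 A
So the left-hand side equals
  - 4 A
This must equal f(x, t) = 4 identically.
Matching coefficients of the independent functions:
  [constant term]:  - 4 A = 4
Solving: A = -1.
Check against the point condition:
  u(1, 0) = -1  ⟹  A = -1  ✓
Hence u(x, t) = - x^{2}.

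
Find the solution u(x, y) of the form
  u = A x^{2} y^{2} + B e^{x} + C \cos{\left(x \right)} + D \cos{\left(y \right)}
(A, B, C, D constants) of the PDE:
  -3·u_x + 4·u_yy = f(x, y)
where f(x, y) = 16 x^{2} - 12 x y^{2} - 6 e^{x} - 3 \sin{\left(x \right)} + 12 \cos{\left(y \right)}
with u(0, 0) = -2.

Substitute the ansatz u = A x^{2} y^{2} + B e^{x} + C \cos{\left(x \right)} + D \cos{\left(y \right)} into the left-hand side.
Derivatives of the ansatz:
  u_x = 2 A x y^{2} + B e^{x} - C \sin{\left(x \right)}
  u_yy = 2 A x^{2} - D \cos{\left(y \right)}
Term by term:
  -3·u_x = - 6 A x y^{2} - 3 B e^{x} + 3 C \sin{\left(x \right)}
  4·u_yy = 8 A x^{2} - 4 D \cos{\left(y \right)}
So the left-hand side equals
  8 A x^{2} - 6 A x y^{2} - 3 B e^{x} + 3 C \sin{\left(x \right)} - 4 D \cos{\left(y \right)}
This must equal f(x, y) = 16 x^{2} - 12 x y^{2} - 6 e^{x} - 3 \sin{\left(x \right)} + 12 \cos{\left(y \right)} identically.
Matching coefficients of the independent functions:
  [x^{2}]:  8 A = 16
  [x y^{2}]:  - 6 A = -12
  [e^{x}]:  - 3 B = -6
  [\sin{\left(x \right)}]:  3 C = -3
  [\cos{\left(y \right)}]:  - 4 D = 12
Solving: A = 2, B = 2, C = -1, D = -3.
Check against the point condition:
  u(0, 0) = -2  ⟹  B + C + D = -2  ✓
Hence u(x, y) = 2 x^{2} y^{2} + 2 e^{x} - \cos{\left(x \right)} - 3 \cos{\left(y \right)}.

Answer: u(x, y) = 2 x^{2} y^{2} + 2 e^{x} - \cos{\left(x \right)} - 3 \cos{\left(y \right)}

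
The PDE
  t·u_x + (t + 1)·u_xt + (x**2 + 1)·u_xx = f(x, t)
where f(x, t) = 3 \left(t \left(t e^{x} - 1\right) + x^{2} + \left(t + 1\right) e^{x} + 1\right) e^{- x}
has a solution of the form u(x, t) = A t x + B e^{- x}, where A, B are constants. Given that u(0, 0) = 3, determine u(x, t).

Substitute the ansatz u = A t x + B e^{- x} into the left-hand side.
Derivatives of the ansatz:
  u_x = A t - B e^{- x}
  u_xt = A
  u_xx = B e^{- x}
Term by term:
  t·u_x = A t^{2} - B t e^{- x}
  (t + 1)·u_xt = A t + A
  (x**2 + 1)·u_xx = B x^{2} e^{- x} + B e^{- x}
So the left-hand side equals
  A t^{2} + A t + A - B t e^{- x} + B x^{2} e^{- x} + B e^{- x}
This must equal f(x, t) identically; expanded, f = 3 t^{2} + 3 t - 3 t e^{- x} + 3 x^{2} e^{- x} + 3 + 3 e^{- x}.
Matching coefficients of the independent functions:
  [constant term, t, t^{2}]:  A = 3
  [t e^{- x}]:  - B = -3
  [x^{2} e^{- x}, e^{- x}]:  B = 3
Solving: A = 3, B = 3.
Check against the point condition:
  u(0, 0) = 3  ⟹  B = 3  ✓
Hence u(x, t) = 3 t x + 3 e^{- x}.

Answer: u(x, t) = 3 t x + 3 e^{- x}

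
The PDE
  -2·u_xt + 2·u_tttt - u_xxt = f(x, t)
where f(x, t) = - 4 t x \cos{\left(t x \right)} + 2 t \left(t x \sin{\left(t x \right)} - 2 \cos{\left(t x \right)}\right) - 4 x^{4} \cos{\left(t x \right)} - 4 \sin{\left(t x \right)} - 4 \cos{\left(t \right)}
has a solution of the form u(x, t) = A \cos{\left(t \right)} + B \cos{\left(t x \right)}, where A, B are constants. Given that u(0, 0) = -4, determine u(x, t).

Answer: u(x, t) = - 2 \cos{\left(t \right)} - 2 \cos{\left(t x \right)}

Derivation:
Substitute the ansatz u = A \cos{\left(t \right)} + B \cos{\left(t x \right)} into the left-hand side.
Derivatives of the ansatz:
  u_xt = - B t x \cos{\left(t x \right)} - B \sin{\left(t x \right)}
  u_tttt = A \cos{\left(t \right)} + B x^{4} \cos{\left(t x \right)}
  u_xxt = B t^{2} x \sin{\left(t x \right)} - 2 B t \cos{\left(t x \right)}
Term by term:
  -2·u_xt = 2 B t x \cos{\left(t x \right)} + 2 B \sin{\left(t x \right)}
  2·u_tttt = 2 A \cos{\left(t \right)} + 2 B x^{4} \cos{\left(t x \right)}
  -u_xxt = - B t^{2} x \sin{\left(t x \right)} + 2 B t \cos{\left(t x \right)}
So the left-hand side equals
  2 A \cos{\left(t \right)} - B t^{2} x \sin{\left(t x \right)} + 2 B t x \cos{\left(t x \right)} + 2 B t \cos{\left(t x \right)} + 2 B x^{4} \cos{\left(t x \right)} + 2 B \sin{\left(t x \right)}
This must equal f(x, t) = - 4 t x \cos{\left(t x \right)} + 2 t \left(t x \sin{\left(t x \right)} - 2 \cos{\left(t x \right)}\right) - 4 x^{4} \cos{\left(t x \right)} - 4 \sin{\left(t x \right)} - 4 \cos{\left(t \right)} identically.
Matching coefficients of the independent functions:
  [t \cos{\left(t x \right)}, x^{4} \cos{\left(t x \right)}, t x \cos{\left(t x \right)}, \sin{\left(t x \right)}]:  2 B = -4
  [t^{2} x \sin{\left(t x \right)}]:  - B = 2
  [\cos{\left(t \right)}]:  2 A = -4
Solving: A = -2, B = -2.
Check against the point condition:
  u(0, 0) = -4  ⟹  A + B = -4  ✓
Hence u(x, t) = - 2 \cos{\left(t \right)} - 2 \cos{\left(t x \right)}.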